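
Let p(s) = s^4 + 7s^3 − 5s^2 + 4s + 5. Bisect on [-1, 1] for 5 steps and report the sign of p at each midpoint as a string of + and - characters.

s = 0 gives p = 5, positive; keep [-1, 0]
s = -0.5 gives p = 0.9375, positive; keep [-1, -0.5]
s = -0.75 gives p = -3.449219, negative; keep [-0.75, -0.5]
s = -0.625 gives p = -1.0095, negative; keep [-0.625, -0.5]
s = -0.5625 gives p = 0.0222, positive; keep [-0.625, -0.5625]

++--+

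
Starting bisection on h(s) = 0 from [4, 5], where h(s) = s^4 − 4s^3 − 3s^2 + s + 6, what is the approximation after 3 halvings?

4.625

m = 4.5, h(m) = -4.6875 (−); new bracket [4.5, 5]
m = 4.75, h(m) = 23.441406 (+); new bracket [4.5, 4.75]
m = 4.625, h(m) = 8.2854 (+); new bracket [4.5, 4.625]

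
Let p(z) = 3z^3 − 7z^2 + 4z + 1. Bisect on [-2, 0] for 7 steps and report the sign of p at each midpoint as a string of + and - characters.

---+-++

midpoint -1: p = -13 < 0 → [-1, 0]
midpoint -0.5: p = -3.125 < 0 → [-0.5, 0]
midpoint -0.25: p = -0.484375 < 0 → [-0.25, 0]
midpoint -0.125: p = 0.3848 > 0 → [-0.25, -0.125]
midpoint -0.1875: p = -0.0159 < 0 → [-0.1875, -0.125]
midpoint -0.15625: p = 0.1927 > 0 → [-0.1875, -0.15625]
midpoint -0.171875: p = 0.0905 > 0 → [-0.1875, -0.171875]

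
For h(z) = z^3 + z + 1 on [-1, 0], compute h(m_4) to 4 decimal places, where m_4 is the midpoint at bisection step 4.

h(-0.5) = 0.375 > 0, so the root lies in [-1, -0.5]
h(-0.75) = -0.171875 < 0, so the root lies in [-0.75, -0.5]
h(-0.625) = 0.130859 > 0, so the root lies in [-0.75, -0.625]
h(-0.6875) = -0.0125 < 0, so the root lies in [-0.6875, -0.625]

-0.0125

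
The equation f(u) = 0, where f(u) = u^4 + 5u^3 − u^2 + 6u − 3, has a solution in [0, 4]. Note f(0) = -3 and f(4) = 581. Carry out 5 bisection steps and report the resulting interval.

[0.375, 0.5]

f(2) = 61 > 0, so the root lies in [0, 2]
f(1) = 8 > 0, so the root lies in [0, 1]
f(0.5) = 0.4375 > 0, so the root lies in [0, 0.5]
f(0.25) = -1.4805 < 0, so the root lies in [0.25, 0.5]
f(0.375) = -0.6072 < 0, so the root lies in [0.375, 0.5]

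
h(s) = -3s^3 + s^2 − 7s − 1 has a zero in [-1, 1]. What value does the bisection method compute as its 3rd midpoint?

-0.25

h(0) = -1 < 0, so the root lies in [-1, 0]
h(-0.5) = 3.125 > 0, so the root lies in [-0.5, 0]
h(-0.25) = 0.859375 > 0, so the root lies in [-0.25, 0]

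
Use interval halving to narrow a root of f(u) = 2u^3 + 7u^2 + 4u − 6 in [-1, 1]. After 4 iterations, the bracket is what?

u = 0 gives f = -6, negative; keep [0, 1]
u = 0.5 gives f = -2, negative; keep [0.5, 1]
u = 0.75 gives f = 1.78125, positive; keep [0.5, 0.75]
u = 0.625 gives f = -0.2773, negative; keep [0.625, 0.75]

[0.625, 0.75]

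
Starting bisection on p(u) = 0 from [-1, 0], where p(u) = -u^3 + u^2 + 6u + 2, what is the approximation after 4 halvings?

u = -0.5 gives p = -0.625, negative; keep [-0.5, 0]
u = -0.25 gives p = 0.578125, positive; keep [-0.5, -0.25]
u = -0.375 gives p = -0.056641, negative; keep [-0.375, -0.25]
u = -0.3125 gives p = 0.2532, positive; keep [-0.375, -0.3125]

-0.3125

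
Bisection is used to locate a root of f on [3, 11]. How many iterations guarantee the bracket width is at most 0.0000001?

27

Width after n steps is 8/2^n. Need 2^n ≥ 8/0.0000001 = 80000000.
2^26 = 67108864 < 80000000 ≤ 2^27 = 134217728, so n = 27.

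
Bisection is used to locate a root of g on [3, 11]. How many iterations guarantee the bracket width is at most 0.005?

Width after n steps is 8/2^n. Need 2^n ≥ 8/0.005 = 1600.
2^10 = 1024 < 1600 ≤ 2^11 = 2048, so n = 11.

11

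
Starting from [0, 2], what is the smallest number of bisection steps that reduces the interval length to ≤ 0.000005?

Width after n steps is 2/2^n. Need 2^n ≥ 2/0.000005 = 400000.
2^18 = 262144 < 400000 ≤ 2^19 = 524288, so n = 19.

19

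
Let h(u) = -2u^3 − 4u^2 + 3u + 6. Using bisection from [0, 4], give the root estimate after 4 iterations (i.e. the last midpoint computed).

1.25

h(2) = -20 < 0, so the root lies in [0, 2]
h(1) = 3 > 0, so the root lies in [1, 2]
h(1.5) = -5.25 < 0, so the root lies in [1, 1.5]
h(1.25) = -0.4062 < 0, so the root lies in [1, 1.25]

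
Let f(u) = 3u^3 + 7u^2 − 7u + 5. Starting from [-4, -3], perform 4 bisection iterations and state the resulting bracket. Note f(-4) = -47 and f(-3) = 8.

m = -3.5, f(m) = -13.375 (−); new bracket [-3.5, -3]
m = -3.25, f(m) = -1.296875 (−); new bracket [-3.25, -3]
m = -3.125, f(m) = 3.681641 (+); new bracket [-3.25, -3.125]
m = -3.1875, f(m) = 1.2771 (+); new bracket [-3.25, -3.1875]

[-3.25, -3.1875]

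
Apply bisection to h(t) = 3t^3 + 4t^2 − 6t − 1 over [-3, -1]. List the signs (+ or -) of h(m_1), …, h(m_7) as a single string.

+--+-++

midpoint -2: h = 3 > 0 → [-3, -2]
midpoint -2.5: h = -7.875 < 0 → [-2.5, -2]
midpoint -2.25: h = -1.421875 < 0 → [-2.25, -2]
midpoint -2.125: h = 1.0254 > 0 → [-2.25, -2.125]
midpoint -2.1875: h = -0.137 < 0 → [-2.1875, -2.125]
midpoint -2.15625: h = 0.4593 > 0 → [-2.1875, -2.15625]
midpoint -2.171875: h = 0.1649 > 0 → [-2.1875, -2.171875]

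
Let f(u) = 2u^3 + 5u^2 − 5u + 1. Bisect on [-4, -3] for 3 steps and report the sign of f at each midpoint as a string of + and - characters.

-+-

midpoint -3.5: f = -6 < 0 → [-3.5, -3]
midpoint -3.25: f = 1.40625 > 0 → [-3.5, -3.25]
midpoint -3.375: f = -2.058594 < 0 → [-3.375, -3.25]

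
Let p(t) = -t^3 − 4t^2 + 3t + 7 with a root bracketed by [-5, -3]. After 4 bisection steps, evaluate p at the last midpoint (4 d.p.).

t = -4 gives p = -5, negative; keep [-5, -4]
t = -4.5 gives p = 3.625, positive; keep [-4.5, -4]
t = -4.25 gives p = -1.234375, negative; keep [-4.5, -4.25]
t = -4.375 gives p = 1.0527, positive; keep [-4.375, -4.25]

1.0527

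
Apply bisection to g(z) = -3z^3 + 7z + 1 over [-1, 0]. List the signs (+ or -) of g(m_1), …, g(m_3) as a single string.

m = -0.5, g(m) = -2.125 (−); new bracket [-0.5, 0]
m = -0.25, g(m) = -0.703125 (−); new bracket [-0.25, 0]
m = -0.125, g(m) = 0.130859 (+); new bracket [-0.25, -0.125]

--+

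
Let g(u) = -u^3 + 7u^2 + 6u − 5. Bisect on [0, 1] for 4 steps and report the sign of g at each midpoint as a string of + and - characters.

u = 0.5 gives g = -0.375, negative; keep [0.5, 1]
u = 0.75 gives g = 3.015625, positive; keep [0.5, 0.75]
u = 0.625 gives g = 1.240234, positive; keep [0.5, 0.625]
u = 0.5625 gives g = 0.4119, positive; keep [0.5, 0.5625]

-+++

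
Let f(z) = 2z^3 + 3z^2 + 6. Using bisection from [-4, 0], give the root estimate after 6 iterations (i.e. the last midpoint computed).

-2.1875

midpoint -2: f = 2 > 0 → [-4, -2]
midpoint -3: f = -21 < 0 → [-3, -2]
midpoint -2.5: f = -6.5 < 0 → [-2.5, -2]
midpoint -2.25: f = -1.5938 < 0 → [-2.25, -2]
midpoint -2.125: f = 0.3555 > 0 → [-2.25, -2.125]
midpoint -2.1875: f = -0.5796 < 0 → [-2.1875, -2.125]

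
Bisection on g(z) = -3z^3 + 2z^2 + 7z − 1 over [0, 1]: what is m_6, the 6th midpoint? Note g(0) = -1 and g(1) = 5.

0.140625

midpoint 0.5: g = 2.625 > 0 → [0, 0.5]
midpoint 0.25: g = 0.828125 > 0 → [0, 0.25]
midpoint 0.125: g = -0.099609 < 0 → [0.125, 0.25]
midpoint 0.1875: g = 0.363 > 0 → [0.125, 0.1875]
midpoint 0.15625: g = 0.1311 > 0 → [0.125, 0.15625]
midpoint 0.140625: g = 0.0156 > 0 → [0.125, 0.140625]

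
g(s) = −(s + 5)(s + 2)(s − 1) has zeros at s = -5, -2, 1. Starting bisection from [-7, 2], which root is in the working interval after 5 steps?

-5

m = -2.5, g(m) = -4.375 (−); new bracket [-7, -2.5]
m = -4.75, g(m) = -3.953125 (−); new bracket [-7, -4.75]
m = -5.875, g(m) = 23.310547 (+); new bracket [-5.875, -4.75]
m = -5.3125, g(m) = 6.5344 (+); new bracket [-5.3125, -4.75]
m = -5.03125, g(m) = 0.5713 (+); new bracket [-5.03125, -4.75]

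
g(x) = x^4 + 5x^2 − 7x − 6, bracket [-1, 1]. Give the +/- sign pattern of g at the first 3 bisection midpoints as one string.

g(0) = -6 < 0, so the root lies in [-1, 0]
g(-0.5) = -1.1875 < 0, so the root lies in [-1, -0.5]
g(-0.75) = 2.378906 > 0, so the root lies in [-0.75, -0.5]

--+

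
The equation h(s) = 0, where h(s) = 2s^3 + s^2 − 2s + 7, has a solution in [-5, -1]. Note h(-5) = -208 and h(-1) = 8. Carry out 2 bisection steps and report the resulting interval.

h(-3) = -32 < 0, so the root lies in [-3, -1]
h(-2) = -1 < 0, so the root lies in [-2, -1]

[-2, -1]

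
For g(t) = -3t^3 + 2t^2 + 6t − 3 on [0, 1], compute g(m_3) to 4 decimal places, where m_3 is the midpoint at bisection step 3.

-0.6270

midpoint 0.5: g = 0.125 > 0 → [0, 0.5]
midpoint 0.25: g = -1.421875 < 0 → [0.25, 0.5]
midpoint 0.375: g = -0.626953 < 0 → [0.375, 0.5]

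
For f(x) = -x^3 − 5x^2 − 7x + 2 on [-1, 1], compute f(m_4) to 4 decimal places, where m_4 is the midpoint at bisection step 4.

m = 0, f(m) = 2 (+); new bracket [0, 1]
m = 0.5, f(m) = -2.875 (−); new bracket [0, 0.5]
m = 0.25, f(m) = -0.078125 (−); new bracket [0, 0.25]
m = 0.125, f(m) = 1.0449 (+); new bracket [0.125, 0.25]

1.0449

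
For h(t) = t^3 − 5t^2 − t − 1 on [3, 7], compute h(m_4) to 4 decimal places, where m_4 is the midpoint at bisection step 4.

m = 5, h(m) = -6 (−); new bracket [5, 7]
m = 6, h(m) = 29 (+); new bracket [5, 6]
m = 5.5, h(m) = 8.625 (+); new bracket [5, 5.5]
m = 5.25, h(m) = 0.6406 (+); new bracket [5, 5.25]

0.6406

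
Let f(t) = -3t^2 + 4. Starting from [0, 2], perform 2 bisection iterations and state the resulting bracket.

[1, 1.5]

f(1) = 1 > 0, so the root lies in [1, 2]
f(1.5) = -2.75 < 0, so the root lies in [1, 1.5]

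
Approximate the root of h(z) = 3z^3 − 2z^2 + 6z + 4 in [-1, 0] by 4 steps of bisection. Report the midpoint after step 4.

midpoint -0.5: h = 0.125 > 0 → [-1, -0.5]
midpoint -0.75: h = -2.890625 < 0 → [-0.75, -0.5]
midpoint -0.625: h = -1.263672 < 0 → [-0.625, -0.5]
midpoint -0.5625: h = -0.5417 < 0 → [-0.5625, -0.5]

-0.5625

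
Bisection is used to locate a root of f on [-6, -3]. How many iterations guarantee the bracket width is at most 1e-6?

22

Width after n steps is 3/2^n. Need 2^n ≥ 3/1e-6 = 3000000.
2^21 = 2097152 < 3000000 ≤ 2^22 = 4194304, so n = 22.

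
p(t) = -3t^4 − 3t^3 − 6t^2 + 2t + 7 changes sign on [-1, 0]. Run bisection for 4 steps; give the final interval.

midpoint -0.5: p = 4.6875 > 0 → [-1, -0.5]
midpoint -0.75: p = 2.441406 > 0 → [-1, -0.75]
midpoint -0.875: p = 0.907471 > 0 → [-1, -0.875]
midpoint -0.9375: p = 0.0061 > 0 → [-1, -0.9375]

[-1, -0.9375]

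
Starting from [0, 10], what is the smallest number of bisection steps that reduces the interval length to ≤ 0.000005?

21

Width after n steps is 10/2^n. Need 2^n ≥ 10/0.000005 = 2000000.
2^20 = 1048576 < 2000000 ≤ 2^21 = 2097152, so n = 21.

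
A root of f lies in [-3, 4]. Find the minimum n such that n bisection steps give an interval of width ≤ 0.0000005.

24

Width after n steps is 7/2^n. Need 2^n ≥ 7/0.0000005 = 14000000.
2^23 = 8388608 < 14000000 ≤ 2^24 = 16777216, so n = 24.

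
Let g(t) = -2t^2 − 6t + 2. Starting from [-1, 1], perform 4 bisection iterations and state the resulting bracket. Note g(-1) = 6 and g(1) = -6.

m = 0, g(m) = 2 (+); new bracket [0, 1]
m = 0.5, g(m) = -1.5 (−); new bracket [0, 0.5]
m = 0.25, g(m) = 0.375 (+); new bracket [0.25, 0.5]
m = 0.375, g(m) = -0.5312 (−); new bracket [0.25, 0.375]

[0.25, 0.375]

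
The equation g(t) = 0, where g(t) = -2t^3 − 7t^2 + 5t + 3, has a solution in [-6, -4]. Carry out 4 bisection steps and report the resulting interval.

[-4.125, -4]

m = -5, g(m) = 53 (+); new bracket [-5, -4]
m = -4.5, g(m) = 21 (+); new bracket [-4.5, -4]
m = -4.25, g(m) = 8.84375 (+); new bracket [-4.25, -4]
m = -4.125, g(m) = 3.6445 (+); new bracket [-4.125, -4]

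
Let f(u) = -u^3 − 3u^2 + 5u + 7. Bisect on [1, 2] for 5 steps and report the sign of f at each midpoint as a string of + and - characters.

++-+-

f(1.5) = 4.375 > 0, so the root lies in [1.5, 2]
f(1.75) = 1.203125 > 0, so the root lies in [1.75, 2]
f(1.875) = -0.763672 < 0, so the root lies in [1.75, 1.875]
f(1.8125) = 0.2527 > 0, so the root lies in [1.8125, 1.875]
f(1.84375) = -0.2472 < 0, so the root lies in [1.8125, 1.84375]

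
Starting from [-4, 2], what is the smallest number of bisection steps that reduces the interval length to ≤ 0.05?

Width after n steps is 6/2^n. Need 2^n ≥ 6/0.05 = 120.
2^6 = 64 < 120 ≤ 2^7 = 128, so n = 7.

7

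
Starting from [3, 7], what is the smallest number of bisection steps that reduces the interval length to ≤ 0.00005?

Width after n steps is 4/2^n. Need 2^n ≥ 4/0.00005 = 80000.
2^16 = 65536 < 80000 ≤ 2^17 = 131072, so n = 17.

17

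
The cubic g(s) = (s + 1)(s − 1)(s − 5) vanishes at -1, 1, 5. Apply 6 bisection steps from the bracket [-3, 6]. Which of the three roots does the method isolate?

5

g(1.5) = -4.375 < 0, so the root lies in [1.5, 6]
g(3.75) = -16.328125 < 0, so the root lies in [3.75, 6]
g(4.875) = -2.845703 < 0, so the root lies in [4.875, 6]
g(5.4375) = 12.4978 > 0, so the root lies in [4.875, 5.4375]
g(5.15625) = 3.998 > 0, so the root lies in [4.875, 5.15625]
g(5.015625) = 0.3774 > 0, so the root lies in [4.875, 5.015625]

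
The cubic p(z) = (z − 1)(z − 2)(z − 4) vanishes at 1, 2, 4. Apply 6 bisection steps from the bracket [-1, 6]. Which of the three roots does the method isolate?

z = 2.5 gives p = -1.125, negative; keep [2.5, 6]
z = 4.25 gives p = 1.828125, positive; keep [2.5, 4.25]
z = 3.375 gives p = -2.041016, negative; keep [3.375, 4.25]
z = 3.8125 gives p = -0.9558, negative; keep [3.8125, 4.25]
z = 4.03125 gives p = 0.1924, positive; keep [3.8125, 4.03125]
z = 3.921875 gives p = -0.4387, negative; keep [3.921875, 4.03125]

4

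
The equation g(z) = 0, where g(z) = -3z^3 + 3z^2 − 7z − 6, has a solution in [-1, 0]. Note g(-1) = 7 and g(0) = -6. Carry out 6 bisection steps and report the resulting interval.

[-0.609375, -0.59375]

midpoint -0.5: g = -1.375 < 0 → [-1, -0.5]
midpoint -0.75: g = 2.203125 > 0 → [-0.75, -0.5]
midpoint -0.625: g = 0.279297 > 0 → [-0.625, -0.5]
midpoint -0.5625: g = -0.5793 < 0 → [-0.625, -0.5625]
midpoint -0.59375: g = -0.1582 < 0 → [-0.625, -0.59375]
midpoint -0.609375: g = 0.0585 > 0 → [-0.609375, -0.59375]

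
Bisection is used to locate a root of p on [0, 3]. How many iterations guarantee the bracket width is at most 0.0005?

13

Width after n steps is 3/2^n. Need 2^n ≥ 3/0.0005 = 6000.
2^12 = 4096 < 6000 ≤ 2^13 = 8192, so n = 13.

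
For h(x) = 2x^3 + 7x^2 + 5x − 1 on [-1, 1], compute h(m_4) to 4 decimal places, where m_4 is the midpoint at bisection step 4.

h(0) = -1 < 0, so the root lies in [0, 1]
h(0.5) = 3.5 > 0, so the root lies in [0, 0.5]
h(0.25) = 0.71875 > 0, so the root lies in [0, 0.25]
h(0.125) = -0.2617 < 0, so the root lies in [0.125, 0.25]

-0.2617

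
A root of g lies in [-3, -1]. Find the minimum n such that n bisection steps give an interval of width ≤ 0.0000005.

Width after n steps is 2/2^n. Need 2^n ≥ 2/0.0000005 = 4000000.
2^21 = 2097152 < 4000000 ≤ 2^22 = 4194304, so n = 22.

22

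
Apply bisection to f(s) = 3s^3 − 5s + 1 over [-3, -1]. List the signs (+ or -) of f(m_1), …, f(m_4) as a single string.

f(-2) = -13 < 0, so the root lies in [-2, -1]
f(-1.5) = -1.625 < 0, so the root lies in [-1.5, -1]
f(-1.25) = 1.390625 > 0, so the root lies in [-1.5, -1.25]
f(-1.375) = 0.0762 > 0, so the root lies in [-1.5, -1.375]

--++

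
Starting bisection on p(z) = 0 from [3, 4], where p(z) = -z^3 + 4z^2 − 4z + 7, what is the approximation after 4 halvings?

p(3.5) = -0.875 < 0, so the root lies in [3, 3.5]
p(3.25) = 1.921875 > 0, so the root lies in [3.25, 3.5]
p(3.375) = 0.619141 > 0, so the root lies in [3.375, 3.5]
p(3.4375) = -0.1033 < 0, so the root lies in [3.375, 3.4375]

3.4375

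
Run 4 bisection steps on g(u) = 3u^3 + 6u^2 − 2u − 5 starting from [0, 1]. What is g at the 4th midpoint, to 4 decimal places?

m = 0.5, g(m) = -4.125 (−); new bracket [0.5, 1]
m = 0.75, g(m) = -1.859375 (−); new bracket [0.75, 1]
m = 0.875, g(m) = -0.146484 (−); new bracket [0.875, 1]
m = 0.9375, g(m) = 0.8704 (+); new bracket [0.875, 0.9375]

0.8704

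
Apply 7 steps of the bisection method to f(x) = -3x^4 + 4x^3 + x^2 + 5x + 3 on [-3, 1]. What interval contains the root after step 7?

x = -1 gives f = -8, negative; keep [-1, 1]
x = 0 gives f = 3, positive; keep [-1, 0]
x = -0.5 gives f = 0.0625, positive; keep [-1, -0.5]
x = -0.75 gives f = -2.8242, negative; keep [-0.75, -0.5]
x = -0.625 gives f = -1.1687, negative; keep [-0.625, -0.5]
x = -0.5625 gives f = -0.5083, negative; keep [-0.5625, -0.5]
x = -0.53125 gives f = -0.2127, negative; keep [-0.53125, -0.5]

[-0.53125, -0.5]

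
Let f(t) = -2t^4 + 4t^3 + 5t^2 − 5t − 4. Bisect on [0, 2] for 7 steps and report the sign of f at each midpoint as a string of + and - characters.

m = 1, f(m) = -2 (−); new bracket [1, 2]
m = 1.5, f(m) = 3.125 (+); new bracket [1, 1.5]
m = 1.25, f(m) = 0.492188 (+); new bracket [1, 1.25]
m = 1.125, f(m) = -0.8052 (−); new bracket [1.125, 1.25]
m = 1.1875, f(m) = -0.1656 (−); new bracket [1.1875, 1.25]
m = 1.21875, f(m) = 0.1616 (+); new bracket [1.1875, 1.21875]
m = 1.203125, f(m) = -0.0025 (−); new bracket [1.203125, 1.21875]

-++--+-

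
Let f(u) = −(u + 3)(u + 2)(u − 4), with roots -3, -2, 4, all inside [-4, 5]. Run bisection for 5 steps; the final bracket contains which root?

midpoint 0.5: f = 30.625 > 0 → [0.5, 5]
midpoint 2.75: f = 34.140625 > 0 → [2.75, 5]
midpoint 3.875: f = 5.048828 > 0 → [3.875, 5]
midpoint 4.4375: f = -20.947 < 0 → [3.875, 4.4375]
midpoint 4.15625: f = -6.8837 < 0 → [3.875, 4.15625]

4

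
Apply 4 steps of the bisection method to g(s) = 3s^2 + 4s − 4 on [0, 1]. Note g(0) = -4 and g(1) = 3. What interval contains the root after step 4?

g(0.5) = -1.25 < 0, so the root lies in [0.5, 1]
g(0.75) = 0.6875 > 0, so the root lies in [0.5, 0.75]
g(0.625) = -0.328125 < 0, so the root lies in [0.625, 0.75]
g(0.6875) = 0.168 > 0, so the root lies in [0.625, 0.6875]

[0.625, 0.6875]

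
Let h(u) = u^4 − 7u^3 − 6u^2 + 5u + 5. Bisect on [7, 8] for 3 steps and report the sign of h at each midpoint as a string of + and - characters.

-+-

u = 7.5 gives h = -84.0625, negative; keep [7.5, 8]
u = 7.75 gives h = 32.488281, positive; keep [7.5, 7.75]
u = 7.625 gives h = -28.642334, negative; keep [7.625, 7.75]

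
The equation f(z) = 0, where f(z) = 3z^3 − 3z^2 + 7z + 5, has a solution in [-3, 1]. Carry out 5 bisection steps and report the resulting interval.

z = -1 gives f = -8, negative; keep [-1, 1]
z = 0 gives f = 5, positive; keep [-1, 0]
z = -0.5 gives f = 0.375, positive; keep [-1, -0.5]
z = -0.75 gives f = -3.2031, negative; keep [-0.75, -0.5]
z = -0.625 gives f = -1.2793, negative; keep [-0.625, -0.5]

[-0.625, -0.5]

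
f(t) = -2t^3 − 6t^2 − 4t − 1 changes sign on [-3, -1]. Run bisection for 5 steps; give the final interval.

[-2.25, -2.1875]

f(-2) = -1 < 0, so the root lies in [-3, -2]
f(-2.5) = 2.75 > 0, so the root lies in [-2.5, -2]
f(-2.25) = 0.40625 > 0, so the root lies in [-2.25, -2]
f(-2.125) = -0.4023 < 0, so the root lies in [-2.25, -2.125]
f(-2.1875) = -0.0259 < 0, so the root lies in [-2.25, -2.1875]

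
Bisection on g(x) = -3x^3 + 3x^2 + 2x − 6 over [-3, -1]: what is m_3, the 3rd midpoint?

-1.25

g(-2) = 26 > 0, so the root lies in [-2, -1]
g(-1.5) = 7.875 > 0, so the root lies in [-1.5, -1]
g(-1.25) = 2.046875 > 0, so the root lies in [-1.25, -1]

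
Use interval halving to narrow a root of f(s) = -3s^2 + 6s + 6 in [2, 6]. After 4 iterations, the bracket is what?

[2.5, 2.75]

midpoint 4: f = -18 < 0 → [2, 4]
midpoint 3: f = -3 < 0 → [2, 3]
midpoint 2.5: f = 2.25 > 0 → [2.5, 3]
midpoint 2.75: f = -0.1875 < 0 → [2.5, 2.75]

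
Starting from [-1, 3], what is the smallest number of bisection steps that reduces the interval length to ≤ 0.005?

10

Width after n steps is 4/2^n. Need 2^n ≥ 4/0.005 = 800.
2^9 = 512 < 800 ≤ 2^10 = 1024, so n = 10.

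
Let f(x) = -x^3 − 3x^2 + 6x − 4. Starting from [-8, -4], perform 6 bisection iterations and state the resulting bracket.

m = -6, f(m) = 68 (+); new bracket [-6, -4]
m = -5, f(m) = 16 (+); new bracket [-5, -4]
m = -4.5, f(m) = -0.625 (−); new bracket [-5, -4.5]
m = -4.75, f(m) = 6.9844 (+); new bracket [-4.75, -4.5]
m = -4.625, f(m) = 3.0098 (+); new bracket [-4.625, -4.5]
m = -4.5625, f(m) = 1.1506 (+); new bracket [-4.5625, -4.5]

[-4.5625, -4.5]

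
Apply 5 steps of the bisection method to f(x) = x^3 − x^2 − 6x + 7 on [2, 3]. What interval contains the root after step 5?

m = 2.5, f(m) = 1.375 (+); new bracket [2, 2.5]
m = 2.25, f(m) = -0.171875 (−); new bracket [2.25, 2.5]
m = 2.375, f(m) = 0.505859 (+); new bracket [2.25, 2.375]
m = 2.3125, f(m) = 0.1438 (+); new bracket [2.25, 2.3125]
m = 2.28125, f(m) = -0.0197 (−); new bracket [2.28125, 2.3125]

[2.28125, 2.3125]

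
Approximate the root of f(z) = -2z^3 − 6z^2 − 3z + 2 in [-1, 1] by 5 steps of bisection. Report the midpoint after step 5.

0.3125

z = 0 gives f = 2, positive; keep [0, 1]
z = 0.5 gives f = -1.25, negative; keep [0, 0.5]
z = 0.25 gives f = 0.84375, positive; keep [0.25, 0.5]
z = 0.375 gives f = -0.0742, negative; keep [0.25, 0.375]
z = 0.3125 gives f = 0.4155, positive; keep [0.3125, 0.375]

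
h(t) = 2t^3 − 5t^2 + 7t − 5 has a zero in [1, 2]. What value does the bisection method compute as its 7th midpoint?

m = 1.5, h(m) = 1 (+); new bracket [1, 1.5]
m = 1.25, h(m) = -0.15625 (−); new bracket [1.25, 1.5]
m = 1.375, h(m) = 0.371094 (+); new bracket [1.25, 1.375]
m = 1.3125, h(m) = 0.0962 (+); new bracket [1.25, 1.3125]
m = 1.28125, h(m) = -0.0327 (−); new bracket [1.28125, 1.3125]
m = 1.296875, h(m) = 0.0311 (+); new bracket [1.28125, 1.296875]
m = 1.2890625, h(m) = -0.0009 (−); new bracket [1.2890625, 1.296875]

1.2890625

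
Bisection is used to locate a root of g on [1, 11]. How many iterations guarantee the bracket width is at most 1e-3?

Width after n steps is 10/2^n. Need 2^n ≥ 10/1e-3 = 10000.
2^13 = 8192 < 10000 ≤ 2^14 = 16384, so n = 14.

14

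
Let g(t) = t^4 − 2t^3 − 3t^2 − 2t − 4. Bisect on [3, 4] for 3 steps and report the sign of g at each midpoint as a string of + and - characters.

++-

midpoint 3.5: g = 16.5625 > 0 → [3, 3.5]
midpoint 3.25: g = 0.722656 > 0 → [3, 3.25]
midpoint 3.125: g = -5.2146 < 0 → [3.125, 3.25]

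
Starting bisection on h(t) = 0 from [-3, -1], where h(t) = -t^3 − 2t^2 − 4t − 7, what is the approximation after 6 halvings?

-1.84375

h(-2) = 1 > 0, so the root lies in [-2, -1]
h(-1.5) = -2.125 < 0, so the root lies in [-2, -1.5]
h(-1.75) = -0.765625 < 0, so the root lies in [-2, -1.75]
h(-1.875) = 0.0605 > 0, so the root lies in [-1.875, -1.75]
h(-1.8125) = -0.366 < 0, so the root lies in [-1.875, -1.8125]
h(-1.84375) = -0.1562 < 0, so the root lies in [-1.875, -1.84375]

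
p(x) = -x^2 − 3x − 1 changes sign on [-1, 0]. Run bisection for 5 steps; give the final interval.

[-0.40625, -0.375]

midpoint -0.5: p = 0.25 > 0 → [-0.5, 0]
midpoint -0.25: p = -0.3125 < 0 → [-0.5, -0.25]
midpoint -0.375: p = -0.015625 < 0 → [-0.5, -0.375]
midpoint -0.4375: p = 0.1211 > 0 → [-0.4375, -0.375]
midpoint -0.40625: p = 0.0537 > 0 → [-0.40625, -0.375]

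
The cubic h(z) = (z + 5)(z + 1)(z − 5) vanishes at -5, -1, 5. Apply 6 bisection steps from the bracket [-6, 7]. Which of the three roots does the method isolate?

z = 0.5 gives h = -37.125, negative; keep [0.5, 7]
z = 3.75 gives h = -51.953125, negative; keep [3.75, 7]
z = 5.375 gives h = 24.802734, positive; keep [3.75, 5.375]
z = 4.5625 gives h = -23.2712, negative; keep [4.5625, 5.375]
z = 4.96875 gives h = -1.8594, negative; keep [4.96875, 5.375]
z = 5.171875 gives h = 10.7902, positive; keep [4.96875, 5.171875]

5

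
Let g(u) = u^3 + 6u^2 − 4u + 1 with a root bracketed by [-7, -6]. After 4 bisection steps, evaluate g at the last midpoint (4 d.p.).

midpoint -6.5: g = 5.875 > 0 → [-7, -6.5]
midpoint -6.75: g = -6.171875 < 0 → [-6.75, -6.5]
midpoint -6.625: g = 0.068359 > 0 → [-6.75, -6.625]
midpoint -6.6875: g = -2.9968 < 0 → [-6.6875, -6.625]

-2.9968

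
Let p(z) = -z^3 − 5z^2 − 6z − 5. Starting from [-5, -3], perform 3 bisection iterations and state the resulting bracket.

z = -4 gives p = 3, positive; keep [-4, -3]
z = -3.5 gives p = -2.375, negative; keep [-4, -3.5]
z = -3.75 gives p = -0.078125, negative; keep [-4, -3.75]

[-4, -3.75]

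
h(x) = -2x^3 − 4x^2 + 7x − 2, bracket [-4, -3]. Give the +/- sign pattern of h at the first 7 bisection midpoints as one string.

m = -3.5, h(m) = 10.25 (+); new bracket [-3.5, -3]
m = -3.25, h(m) = 1.65625 (+); new bracket [-3.25, -3]
m = -3.125, h(m) = -1.902344 (−); new bracket [-3.25, -3.125]
m = -3.1875, h(m) = -0.1821 (−); new bracket [-3.25, -3.1875]
m = -3.21875, h(m) = 0.7221 (+); new bracket [-3.21875, -3.1875]
m = -3.203125, h(m) = 0.2663 (+); new bracket [-3.203125, -3.1875]
m = -3.1953125, h(m) = 0.0411 (+); new bracket [-3.1953125, -3.1875]

++--+++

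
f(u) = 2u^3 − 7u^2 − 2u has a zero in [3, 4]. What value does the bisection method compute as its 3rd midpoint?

midpoint 3.5: f = -7 < 0 → [3.5, 4]
midpoint 3.75: f = -0.46875 < 0 → [3.75, 4]
midpoint 3.875: f = 3.511719 > 0 → [3.75, 3.875]

3.875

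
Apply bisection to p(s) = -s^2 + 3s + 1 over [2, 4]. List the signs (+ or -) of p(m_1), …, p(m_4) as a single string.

s = 3 gives p = 1, positive; keep [3, 4]
s = 3.5 gives p = -0.75, negative; keep [3, 3.5]
s = 3.25 gives p = 0.1875, positive; keep [3.25, 3.5]
s = 3.375 gives p = -0.2656, negative; keep [3.25, 3.375]

+-+-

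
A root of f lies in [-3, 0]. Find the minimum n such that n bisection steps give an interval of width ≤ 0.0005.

Width after n steps is 3/2^n. Need 2^n ≥ 3/0.0005 = 6000.
2^12 = 4096 < 6000 ≤ 2^13 = 8192, so n = 13.

13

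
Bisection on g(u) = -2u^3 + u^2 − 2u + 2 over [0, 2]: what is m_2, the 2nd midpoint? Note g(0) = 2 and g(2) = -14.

u = 1 gives g = -1, negative; keep [0, 1]
u = 0.5 gives g = 1, positive; keep [0.5, 1]

0.5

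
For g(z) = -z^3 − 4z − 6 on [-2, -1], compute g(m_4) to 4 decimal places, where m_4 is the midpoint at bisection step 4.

0.4246

z = -1.5 gives g = 3.375, positive; keep [-1.5, -1]
z = -1.25 gives g = 0.953125, positive; keep [-1.25, -1]
z = -1.125 gives g = -0.076172, negative; keep [-1.25, -1.125]
z = -1.1875 gives g = 0.4246, positive; keep [-1.1875, -1.125]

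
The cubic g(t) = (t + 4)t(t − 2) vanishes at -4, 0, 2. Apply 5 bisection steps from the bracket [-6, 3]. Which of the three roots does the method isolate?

m = -1.5, g(m) = 13.125 (+); new bracket [-6, -1.5]
m = -3.75, g(m) = 5.390625 (+); new bracket [-6, -3.75]
m = -4.875, g(m) = -29.326172 (−); new bracket [-4.875, -3.75]
m = -4.3125, g(m) = -8.5071 (−); new bracket [-4.3125, -3.75]
m = -4.03125, g(m) = -0.7598 (−); new bracket [-4.03125, -3.75]

-4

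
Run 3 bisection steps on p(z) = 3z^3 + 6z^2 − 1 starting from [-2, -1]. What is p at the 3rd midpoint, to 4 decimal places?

0.3184

z = -1.5 gives p = 2.375, positive; keep [-2, -1.5]
z = -1.75 gives p = 1.296875, positive; keep [-2, -1.75]
z = -1.875 gives p = 0.318359, positive; keep [-2, -1.875]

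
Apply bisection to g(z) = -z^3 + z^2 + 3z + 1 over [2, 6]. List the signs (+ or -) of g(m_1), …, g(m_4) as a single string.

g(4) = -35 < 0, so the root lies in [2, 4]
g(3) = -8 < 0, so the root lies in [2, 3]
g(2.5) = -0.875 < 0, so the root lies in [2, 2.5]
g(2.25) = 1.4219 > 0, so the root lies in [2.25, 2.5]

---+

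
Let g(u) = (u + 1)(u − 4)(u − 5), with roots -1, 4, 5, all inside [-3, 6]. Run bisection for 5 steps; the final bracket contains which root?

-1

u = 1.5 gives g = 21.875, positive; keep [-3, 1.5]
u = -0.75 gives g = 6.828125, positive; keep [-3, -0.75]
u = -1.875 gives g = -35.341797, negative; keep [-1.875, -0.75]
u = -1.3125 gives g = -10.4797, negative; keep [-1.3125, -0.75]
u = -1.03125 gives g = -0.9483, negative; keep [-1.03125, -0.75]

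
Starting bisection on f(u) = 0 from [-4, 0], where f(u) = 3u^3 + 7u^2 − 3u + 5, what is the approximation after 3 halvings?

u = -2 gives f = 15, positive; keep [-4, -2]
u = -3 gives f = -4, negative; keep [-3, -2]
u = -2.5 gives f = 9.375, positive; keep [-3, -2.5]

-2.5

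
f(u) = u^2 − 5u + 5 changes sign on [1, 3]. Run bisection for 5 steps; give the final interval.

f(2) = -1 < 0, so the root lies in [1, 2]
f(1.5) = -0.25 < 0, so the root lies in [1, 1.5]
f(1.25) = 0.3125 > 0, so the root lies in [1.25, 1.5]
f(1.375) = 0.0156 > 0, so the root lies in [1.375, 1.5]
f(1.4375) = -0.1211 < 0, so the root lies in [1.375, 1.4375]

[1.375, 1.4375]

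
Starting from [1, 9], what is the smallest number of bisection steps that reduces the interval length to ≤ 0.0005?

Width after n steps is 8/2^n. Need 2^n ≥ 8/0.0005 = 16000.
2^13 = 8192 < 16000 ≤ 2^14 = 16384, so n = 14.

14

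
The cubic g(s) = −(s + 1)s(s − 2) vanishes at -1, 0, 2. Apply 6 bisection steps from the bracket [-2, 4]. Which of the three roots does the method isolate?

2

s = 1 gives g = 2, positive; keep [1, 4]
s = 2.5 gives g = -4.375, negative; keep [1, 2.5]
s = 1.75 gives g = 1.203125, positive; keep [1.75, 2.5]
s = 2.125 gives g = -0.8301, negative; keep [1.75, 2.125]
s = 1.9375 gives g = 0.3557, positive; keep [1.9375, 2.125]
s = 2.03125 gives g = -0.1924, negative; keep [1.9375, 2.03125]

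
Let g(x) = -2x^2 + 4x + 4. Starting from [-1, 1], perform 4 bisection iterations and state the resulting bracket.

[-0.75, -0.625]

x = 0 gives g = 4, positive; keep [-1, 0]
x = -0.5 gives g = 1.5, positive; keep [-1, -0.5]
x = -0.75 gives g = -0.125, negative; keep [-0.75, -0.5]
x = -0.625 gives g = 0.7188, positive; keep [-0.75, -0.625]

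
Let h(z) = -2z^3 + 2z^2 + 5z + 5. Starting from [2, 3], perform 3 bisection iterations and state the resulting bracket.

m = 2.5, h(m) = -1.25 (−); new bracket [2, 2.5]
m = 2.25, h(m) = 3.59375 (+); new bracket [2.25, 2.5]
m = 2.375, h(m) = 1.363281 (+); new bracket [2.375, 2.5]

[2.375, 2.5]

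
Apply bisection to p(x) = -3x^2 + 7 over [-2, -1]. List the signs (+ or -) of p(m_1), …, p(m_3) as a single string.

m = -1.5, p(m) = 0.25 (+); new bracket [-2, -1.5]
m = -1.75, p(m) = -2.1875 (−); new bracket [-1.75, -1.5]
m = -1.625, p(m) = -0.921875 (−); new bracket [-1.625, -1.5]

+--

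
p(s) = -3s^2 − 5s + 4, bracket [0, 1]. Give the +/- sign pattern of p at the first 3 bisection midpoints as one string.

+--

m = 0.5, p(m) = 0.75 (+); new bracket [0.5, 1]
m = 0.75, p(m) = -1.4375 (−); new bracket [0.5, 0.75]
m = 0.625, p(m) = -0.296875 (−); new bracket [0.5, 0.625]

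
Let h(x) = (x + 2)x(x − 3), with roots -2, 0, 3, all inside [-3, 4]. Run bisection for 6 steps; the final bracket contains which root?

3

midpoint 0.5: h = -3.125 < 0 → [0.5, 4]
midpoint 2.25: h = -7.171875 < 0 → [2.25, 4]
midpoint 3.125: h = 2.001953 > 0 → [2.25, 3.125]
midpoint 2.6875: h = -3.9368 < 0 → [2.6875, 3.125]
midpoint 2.90625: h = -1.3368 < 0 → [2.90625, 3.125]
midpoint 3.015625: h = 0.2363 > 0 → [2.90625, 3.015625]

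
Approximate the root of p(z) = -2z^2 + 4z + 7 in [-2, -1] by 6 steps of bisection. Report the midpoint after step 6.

midpoint -1.5: p = -3.5 < 0 → [-1.5, -1]
midpoint -1.25: p = -1.125 < 0 → [-1.25, -1]
midpoint -1.125: p = -0.03125 < 0 → [-1.125, -1]
midpoint -1.0625: p = 0.4922 > 0 → [-1.125, -1.0625]
midpoint -1.09375: p = 0.2324 > 0 → [-1.125, -1.09375]
midpoint -1.109375: p = 0.1011 > 0 → [-1.125, -1.109375]

-1.109375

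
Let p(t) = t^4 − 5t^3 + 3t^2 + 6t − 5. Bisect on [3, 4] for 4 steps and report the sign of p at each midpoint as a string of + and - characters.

---+

t = 3.5 gives p = -11.5625, negative; keep [3.5, 4]
t = 3.75 gives p = -6.230469, negative; keep [3.75, 4]
t = 3.875 gives p = -2.161865, negative; keep [3.875, 4]
t = 3.9375 gives p = 0.2747, positive; keep [3.875, 3.9375]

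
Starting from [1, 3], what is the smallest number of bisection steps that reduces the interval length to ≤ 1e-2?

Width after n steps is 2/2^n. Need 2^n ≥ 2/1e-2 = 200.
2^7 = 128 < 200 ≤ 2^8 = 256, so n = 8.

8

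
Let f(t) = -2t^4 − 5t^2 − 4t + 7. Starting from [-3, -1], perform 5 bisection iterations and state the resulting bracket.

m = -2, f(m) = -37 (−); new bracket [-2, -1]
m = -1.5, f(m) = -8.375 (−); new bracket [-1.5, -1]
m = -1.25, f(m) = -0.695312 (−); new bracket [-1.25, -1]
m = -1.125, f(m) = 1.9683 (+); new bracket [-1.25, -1.125]
m = -1.1875, f(m) = 0.7221 (+); new bracket [-1.25, -1.1875]

[-1.25, -1.1875]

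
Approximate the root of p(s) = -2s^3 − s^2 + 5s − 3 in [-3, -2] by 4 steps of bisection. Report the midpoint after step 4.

p(-2.5) = 9.5 > 0, so the root lies in [-2.5, -2]
p(-2.25) = 3.46875 > 0, so the root lies in [-2.25, -2]
p(-2.125) = 1.050781 > 0, so the root lies in [-2.125, -2]
p(-2.0625) = -0.019 < 0, so the root lies in [-2.125, -2.0625]

-2.0625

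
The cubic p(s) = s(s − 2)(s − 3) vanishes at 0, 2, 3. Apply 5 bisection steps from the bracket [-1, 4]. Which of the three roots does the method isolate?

m = 1.5, p(m) = 1.125 (+); new bracket [-1, 1.5]
m = 0.25, p(m) = 1.203125 (+); new bracket [-1, 0.25]
m = -0.375, p(m) = -3.005859 (−); new bracket [-0.375, 0.25]
m = -0.0625, p(m) = -0.3948 (−); new bracket [-0.0625, 0.25]
m = 0.09375, p(m) = 0.5194 (+); new bracket [-0.0625, 0.09375]

0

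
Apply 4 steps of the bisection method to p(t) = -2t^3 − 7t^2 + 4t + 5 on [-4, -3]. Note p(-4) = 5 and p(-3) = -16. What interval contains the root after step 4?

[-3.875, -3.8125]

m = -3.5, p(m) = -9 (−); new bracket [-4, -3.5]
m = -3.75, p(m) = -2.96875 (−); new bracket [-4, -3.75]
m = -3.875, p(m) = 0.761719 (+); new bracket [-3.875, -3.75]
m = -3.8125, p(m) = -1.1655 (−); new bracket [-3.875, -3.8125]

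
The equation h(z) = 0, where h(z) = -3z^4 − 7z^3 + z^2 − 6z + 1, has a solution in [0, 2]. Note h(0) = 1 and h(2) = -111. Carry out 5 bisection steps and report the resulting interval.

m = 1, h(m) = -14 (−); new bracket [0, 1]
m = 0.5, h(m) = -2.8125 (−); new bracket [0, 0.5]
m = 0.25, h(m) = -0.558594 (−); new bracket [0, 0.25]
m = 0.125, h(m) = 0.2512 (+); new bracket [0.125, 0.25]
m = 0.1875, h(m) = -0.1397 (−); new bracket [0.125, 0.1875]

[0.125, 0.1875]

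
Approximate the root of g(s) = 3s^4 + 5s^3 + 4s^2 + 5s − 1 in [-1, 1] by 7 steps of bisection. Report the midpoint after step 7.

0.171875

midpoint 0: g = -1 < 0 → [0, 1]
midpoint 0.5: g = 3.3125 > 0 → [0, 0.5]
midpoint 0.25: g = 0.589844 > 0 → [0, 0.25]
midpoint 0.125: g = -0.302 < 0 → [0.125, 0.25]
midpoint 0.1875: g = 0.1148 > 0 → [0.125, 0.1875]
midpoint 0.15625: g = -0.1002 < 0 → [0.15625, 0.1875]
midpoint 0.171875: g = 0.0055 > 0 → [0.15625, 0.171875]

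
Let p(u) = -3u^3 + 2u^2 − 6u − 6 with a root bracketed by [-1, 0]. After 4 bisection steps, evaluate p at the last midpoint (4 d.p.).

m = -0.5, p(m) = -2.125 (−); new bracket [-1, -0.5]
m = -0.75, p(m) = 0.890625 (+); new bracket [-0.75, -0.5]
m = -0.625, p(m) = -0.736328 (−); new bracket [-0.75, -0.625]
m = -0.6875, p(m) = 0.0452 (+); new bracket [-0.6875, -0.625]

0.0452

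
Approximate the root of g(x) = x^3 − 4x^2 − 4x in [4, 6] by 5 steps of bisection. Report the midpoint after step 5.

4.8125

m = 5, g(m) = 5 (+); new bracket [4, 5]
m = 4.5, g(m) = -7.875 (−); new bracket [4.5, 5]
m = 4.75, g(m) = -2.078125 (−); new bracket [4.75, 5]
m = 4.875, g(m) = 1.2949 (+); new bracket [4.75, 4.875]
m = 4.8125, g(m) = -0.4324 (−); new bracket [4.8125, 4.875]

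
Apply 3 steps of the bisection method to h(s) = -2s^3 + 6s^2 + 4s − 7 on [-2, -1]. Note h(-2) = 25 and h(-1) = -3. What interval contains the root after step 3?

[-1.25, -1.125]

s = -1.5 gives h = 7.25, positive; keep [-1.5, -1]
s = -1.25 gives h = 1.28125, positive; keep [-1.25, -1]
s = -1.125 gives h = -1.058594, negative; keep [-1.25, -1.125]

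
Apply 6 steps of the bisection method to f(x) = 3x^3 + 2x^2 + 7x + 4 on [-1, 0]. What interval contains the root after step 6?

[-0.59375, -0.578125]

x = -0.5 gives f = 0.625, positive; keep [-1, -0.5]
x = -0.75 gives f = -1.390625, negative; keep [-0.75, -0.5]
x = -0.625 gives f = -0.326172, negative; keep [-0.625, -0.5]
x = -0.5625 gives f = 0.1614, positive; keep [-0.625, -0.5625]
x = -0.59375 gives f = -0.0791, negative; keep [-0.59375, -0.5625]
x = -0.578125 gives f = 0.0419, positive; keep [-0.59375, -0.578125]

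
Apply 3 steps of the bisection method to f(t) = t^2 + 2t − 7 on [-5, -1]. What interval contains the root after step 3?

[-4, -3.5]

f(-3) = -4 < 0, so the root lies in [-5, -3]
f(-4) = 1 > 0, so the root lies in [-4, -3]
f(-3.5) = -1.75 < 0, so the root lies in [-4, -3.5]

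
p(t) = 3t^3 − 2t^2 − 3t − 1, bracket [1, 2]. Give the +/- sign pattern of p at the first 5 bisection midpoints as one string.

+----

t = 1.5 gives p = 0.125, positive; keep [1, 1.5]
t = 1.25 gives p = -2.015625, negative; keep [1.25, 1.5]
t = 1.375 gives p = -1.107422, negative; keep [1.375, 1.5]
t = 1.4375 gives p = -0.5339, negative; keep [1.4375, 1.5]
t = 1.46875 gives p = -0.2154, negative; keep [1.46875, 1.5]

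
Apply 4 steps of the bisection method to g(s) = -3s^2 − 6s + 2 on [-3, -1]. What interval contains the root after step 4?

[-2.375, -2.25]

g(-2) = 2 > 0, so the root lies in [-3, -2]
g(-2.5) = -1.75 < 0, so the root lies in [-2.5, -2]
g(-2.25) = 0.3125 > 0, so the root lies in [-2.5, -2.25]
g(-2.375) = -0.6719 < 0, so the root lies in [-2.375, -2.25]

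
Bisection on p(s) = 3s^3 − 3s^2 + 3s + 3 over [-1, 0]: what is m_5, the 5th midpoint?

midpoint -0.5: p = 0.375 > 0 → [-1, -0.5]
midpoint -0.75: p = -2.203125 < 0 → [-0.75, -0.5]
midpoint -0.625: p = -0.779297 < 0 → [-0.625, -0.5]
midpoint -0.5625: p = -0.1707 < 0 → [-0.5625, -0.5]
midpoint -0.53125: p = 0.1098 > 0 → [-0.5625, -0.53125]

-0.53125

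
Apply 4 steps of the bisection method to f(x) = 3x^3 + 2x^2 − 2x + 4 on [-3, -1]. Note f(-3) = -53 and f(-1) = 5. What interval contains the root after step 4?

midpoint -2: f = -8 < 0 → [-2, -1]
midpoint -1.5: f = 1.375 > 0 → [-2, -1.5]
midpoint -1.75: f = -2.453125 < 0 → [-1.75, -1.5]
midpoint -1.625: f = -0.3418 < 0 → [-1.625, -1.5]

[-1.625, -1.5]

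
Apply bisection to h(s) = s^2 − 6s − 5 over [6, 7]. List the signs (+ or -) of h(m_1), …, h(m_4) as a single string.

-+--

midpoint 6.5: h = -1.75 < 0 → [6.5, 7]
midpoint 6.75: h = 0.0625 > 0 → [6.5, 6.75]
midpoint 6.625: h = -0.859375 < 0 → [6.625, 6.75]
midpoint 6.6875: h = -0.4023 < 0 → [6.6875, 6.75]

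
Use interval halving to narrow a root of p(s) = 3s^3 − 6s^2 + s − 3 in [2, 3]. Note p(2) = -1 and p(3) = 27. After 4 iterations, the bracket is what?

[2.0625, 2.125]

m = 2.5, p(m) = 8.875 (+); new bracket [2, 2.5]
m = 2.25, p(m) = 3.046875 (+); new bracket [2, 2.25]
m = 2.125, p(m) = 0.818359 (+); new bracket [2, 2.125]
m = 2.0625, p(m) = -0.1399 (−); new bracket [2.0625, 2.125]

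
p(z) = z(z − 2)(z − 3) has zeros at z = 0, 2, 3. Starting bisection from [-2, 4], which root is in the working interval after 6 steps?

0

m = 1, p(m) = 2 (+); new bracket [-2, 1]
m = -0.5, p(m) = -4.375 (−); new bracket [-0.5, 1]
m = 0.25, p(m) = 1.203125 (+); new bracket [-0.5, 0.25]
m = -0.125, p(m) = -0.8301 (−); new bracket [-0.125, 0.25]
m = 0.0625, p(m) = 0.3557 (+); new bracket [-0.125, 0.0625]
m = -0.03125, p(m) = -0.1924 (−); new bracket [-0.03125, 0.0625]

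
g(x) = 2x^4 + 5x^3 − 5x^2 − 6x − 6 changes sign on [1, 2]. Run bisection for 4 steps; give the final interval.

midpoint 1.5: g = 0.75 > 0 → [1, 1.5]
midpoint 1.25: g = -6.664062 < 0 → [1.25, 1.5]
midpoint 1.375: g = -3.556152 < 0 → [1.375, 1.5]
midpoint 1.4375: g = -1.5647 < 0 → [1.4375, 1.5]

[1.4375, 1.5]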